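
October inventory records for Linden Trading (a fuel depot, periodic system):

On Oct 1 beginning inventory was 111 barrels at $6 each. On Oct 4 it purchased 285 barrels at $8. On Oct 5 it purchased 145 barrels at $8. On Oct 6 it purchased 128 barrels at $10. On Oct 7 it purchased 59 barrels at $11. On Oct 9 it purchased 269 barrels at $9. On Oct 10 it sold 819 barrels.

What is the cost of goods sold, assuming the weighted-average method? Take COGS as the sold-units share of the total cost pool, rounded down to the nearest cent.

COGS = $6,946.30

Oct 10, sell 819: 819/997 × $8,456.00 → $6,946.30
Ending inventory (cost pool remaining) = $1,509.70
Check: goods available $8,456.00 = COGS $6,946.30 + ending $1,509.70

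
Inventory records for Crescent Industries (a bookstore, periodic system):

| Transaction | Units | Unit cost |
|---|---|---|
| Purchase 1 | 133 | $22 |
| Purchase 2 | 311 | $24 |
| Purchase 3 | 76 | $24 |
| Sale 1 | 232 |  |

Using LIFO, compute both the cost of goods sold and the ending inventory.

Sale 1 (232) [LIFO — newest first]: 76 @ $24 + 156 @ $24 = $5,568
Ending inventory: 133 @ $22 + 155 @ $24 = $6,646

COGS = $5,568; ending inventory = $6,646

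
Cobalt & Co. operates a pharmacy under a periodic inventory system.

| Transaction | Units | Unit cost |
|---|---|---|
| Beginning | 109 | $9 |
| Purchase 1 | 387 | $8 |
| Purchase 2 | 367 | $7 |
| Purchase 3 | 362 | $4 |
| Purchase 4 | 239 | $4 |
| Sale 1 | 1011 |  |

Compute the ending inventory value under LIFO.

Sale 1 (1011) [LIFO — newest first]: 239 @ $4 + 362 @ $4 + 367 @ $7 + 43 @ $8 = $5,317
Ending inventory: 109 @ $9 + 344 @ $8 = $3,733
Check: goods available $9,050 = COGS $5,317 + ending $3,733

Ending inventory = $3,733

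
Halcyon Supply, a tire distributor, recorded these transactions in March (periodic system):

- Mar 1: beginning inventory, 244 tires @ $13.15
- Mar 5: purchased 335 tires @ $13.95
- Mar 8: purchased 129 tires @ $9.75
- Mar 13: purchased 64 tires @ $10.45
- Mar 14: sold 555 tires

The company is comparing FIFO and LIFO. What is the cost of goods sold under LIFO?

COGS = $6,954.85

FIFO COGS: 244 @ $13.15 + 311 @ $13.95 = $7,547.05
LIFO COGS: 64 @ $10.45 + 129 @ $9.75 + 335 @ $13.95 + 27 @ $13.15 = $6,954.85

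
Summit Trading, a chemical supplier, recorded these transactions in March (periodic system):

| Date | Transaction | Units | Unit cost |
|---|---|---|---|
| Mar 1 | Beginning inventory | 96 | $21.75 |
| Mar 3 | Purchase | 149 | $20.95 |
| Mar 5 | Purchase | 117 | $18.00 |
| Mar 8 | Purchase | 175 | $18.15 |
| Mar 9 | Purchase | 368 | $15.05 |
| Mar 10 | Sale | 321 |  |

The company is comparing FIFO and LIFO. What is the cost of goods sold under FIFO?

COGS = $6,577.55

FIFO COGS: 96 @ $21.75 + 149 @ $20.95 + 76 @ $18.00 = $6,577.55
LIFO COGS: 321 @ $15.05 = $4,831.05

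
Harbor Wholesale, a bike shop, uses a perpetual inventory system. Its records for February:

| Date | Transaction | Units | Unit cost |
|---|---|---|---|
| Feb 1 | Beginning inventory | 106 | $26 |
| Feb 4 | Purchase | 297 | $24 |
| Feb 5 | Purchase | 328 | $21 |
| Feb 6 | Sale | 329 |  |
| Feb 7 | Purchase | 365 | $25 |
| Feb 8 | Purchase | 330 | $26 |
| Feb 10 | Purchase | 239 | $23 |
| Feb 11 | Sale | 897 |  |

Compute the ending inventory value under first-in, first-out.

Ending inventory = $10,697

Feb 6, 329 sold [FIFO — oldest first]: 106 @ $26 + 223 @ $24 = $8,108
Feb 11, 897 sold [FIFO — oldest first]: 74 @ $24 + 328 @ $21 + 365 @ $25 + 130 @ $26 = $21,169
Total COGS = $8,108 + $21,169 = $29,277
Ending inventory: 200 @ $26 + 239 @ $23 = $10,697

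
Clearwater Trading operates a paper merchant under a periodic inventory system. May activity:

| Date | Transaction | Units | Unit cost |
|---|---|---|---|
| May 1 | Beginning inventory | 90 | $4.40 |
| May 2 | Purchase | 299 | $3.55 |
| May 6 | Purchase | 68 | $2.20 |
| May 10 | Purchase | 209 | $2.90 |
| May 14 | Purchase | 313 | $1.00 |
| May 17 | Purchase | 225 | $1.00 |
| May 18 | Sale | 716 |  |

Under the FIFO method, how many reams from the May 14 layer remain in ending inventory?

263

May 18, 716 sold [FIFO — oldest first]: 90 @ $4.40 + 299 @ $3.55 + 68 @ $2.20 + 209 @ $2.90 + 50 @ $1.00 = $2,263.15
Ending inventory: 263 @ $1.00 + 225 @ $1.00 = $488.00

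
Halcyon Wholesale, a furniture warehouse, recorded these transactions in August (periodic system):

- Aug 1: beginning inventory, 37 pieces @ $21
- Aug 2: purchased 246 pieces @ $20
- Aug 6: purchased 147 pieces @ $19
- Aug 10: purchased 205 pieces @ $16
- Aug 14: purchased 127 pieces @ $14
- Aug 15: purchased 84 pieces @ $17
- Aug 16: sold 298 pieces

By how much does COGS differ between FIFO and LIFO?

$1,384

FIFO COGS: 37 @ $21 + 246 @ $20 + 15 @ $19 = $5,982
LIFO COGS: 84 @ $17 + 127 @ $14 + 87 @ $16 = $4,598
Difference = |$5,982 − $4,598| = $1,384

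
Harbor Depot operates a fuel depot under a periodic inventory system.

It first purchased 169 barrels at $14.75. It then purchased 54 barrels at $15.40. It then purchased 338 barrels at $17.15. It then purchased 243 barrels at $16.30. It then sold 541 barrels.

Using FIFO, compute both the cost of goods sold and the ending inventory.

COGS = $8,778.05; ending inventory = $4,303.90

Sale 1 (541) [FIFO — oldest first]: 169 @ $14.75 + 54 @ $15.40 + 318 @ $17.15 = $8,778.05
Ending inventory: 20 @ $17.15 + 243 @ $16.30 = $4,303.90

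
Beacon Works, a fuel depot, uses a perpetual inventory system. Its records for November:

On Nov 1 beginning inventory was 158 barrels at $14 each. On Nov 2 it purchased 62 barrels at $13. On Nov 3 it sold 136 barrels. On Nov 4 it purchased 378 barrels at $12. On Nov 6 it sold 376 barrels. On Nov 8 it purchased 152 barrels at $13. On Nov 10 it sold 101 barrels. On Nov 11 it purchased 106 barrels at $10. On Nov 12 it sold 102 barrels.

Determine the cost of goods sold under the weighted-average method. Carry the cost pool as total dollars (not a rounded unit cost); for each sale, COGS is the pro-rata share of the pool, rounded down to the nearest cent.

After Nov 1: 158 on hand, pool $2,212.00 (≈ $14.0000 each)
After Nov 2: 220 on hand, pool $3,018.00 (≈ $13.7182 each)
Nov 3, sell 136: 136/220 × $3,018.00 → $1,865.67
After Nov 4: 462 on hand, pool $5,688.33 (≈ $12.3124 each)
Nov 6, sell 376: 376/462 × $5,688.33 → $4,629.46
After Nov 8: 238 on hand, pool $3,034.87 (≈ $12.7516 each)
Nov 10, sell 101: 101/238 × $3,034.87 → $1,287.90
After Nov 11: 243 on hand, pool $2,806.97 (≈ $11.5513 each)
Nov 12, sell 102: 102/243 × $2,806.97 → $1,178.23
Total COGS = $1,865.67 + $4,629.46 + $1,287.90 + $1,178.23 = $8,961.26
Ending inventory (cost pool remaining) = $1,628.74
Check: goods available $10,590.00 = COGS $8,961.26 + ending $1,628.74

COGS = $8,961.26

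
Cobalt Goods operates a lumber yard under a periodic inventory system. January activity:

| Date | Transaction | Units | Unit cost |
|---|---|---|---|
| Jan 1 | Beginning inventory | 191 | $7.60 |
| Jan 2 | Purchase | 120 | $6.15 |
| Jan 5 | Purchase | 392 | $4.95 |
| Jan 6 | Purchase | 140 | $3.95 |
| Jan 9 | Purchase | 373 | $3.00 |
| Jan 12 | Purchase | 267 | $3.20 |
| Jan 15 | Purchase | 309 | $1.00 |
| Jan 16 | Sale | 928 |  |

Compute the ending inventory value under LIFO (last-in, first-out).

Ending inventory = $4,746.00

Jan 16, 928 sold [LIFO — newest first]: 309 @ $1.00 + 267 @ $3.20 + 352 @ $3.00 = $2,219.40
Ending inventory: 191 @ $7.60 + 120 @ $6.15 + 392 @ $4.95 + 140 @ $3.95 + 21 @ $3.00 = $4,746.00
Check: goods available $6,965.40 = COGS $2,219.40 + ending $4,746.00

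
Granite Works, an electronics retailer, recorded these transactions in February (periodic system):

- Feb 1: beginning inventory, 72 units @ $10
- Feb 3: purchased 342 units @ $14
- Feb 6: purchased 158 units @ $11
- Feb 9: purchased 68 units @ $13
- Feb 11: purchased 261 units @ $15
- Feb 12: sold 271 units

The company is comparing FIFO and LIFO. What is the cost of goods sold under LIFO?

COGS = $4,045

FIFO COGS: 72 @ $10 + 199 @ $14 = $3,506
LIFO COGS: 261 @ $15 + 10 @ $13 = $4,045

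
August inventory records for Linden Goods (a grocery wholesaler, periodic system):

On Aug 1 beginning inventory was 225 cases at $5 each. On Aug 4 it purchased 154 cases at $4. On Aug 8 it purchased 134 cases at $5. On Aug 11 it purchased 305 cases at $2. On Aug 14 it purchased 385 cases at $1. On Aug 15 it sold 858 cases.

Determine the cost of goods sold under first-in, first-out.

COGS = $3,061

Aug 15, 858 sold [FIFO — oldest first]: 225 @ $5 + 154 @ $4 + 134 @ $5 + 305 @ $2 + 40 @ $1 = $3,061
Ending inventory: 345 @ $1 = $345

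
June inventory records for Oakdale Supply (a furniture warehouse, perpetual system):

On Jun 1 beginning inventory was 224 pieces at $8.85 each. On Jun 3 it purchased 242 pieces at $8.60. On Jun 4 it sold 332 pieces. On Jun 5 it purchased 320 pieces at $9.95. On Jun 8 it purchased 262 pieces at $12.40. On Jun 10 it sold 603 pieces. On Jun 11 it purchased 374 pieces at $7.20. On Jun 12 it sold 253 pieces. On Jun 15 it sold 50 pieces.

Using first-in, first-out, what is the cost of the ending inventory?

Ending inventory = $1,324.80

Jun 4, 332 sold [FIFO — oldest first]: 224 @ $8.85 + 108 @ $8.60 = $2,911.20
Jun 10, 603 sold [FIFO — oldest first]: 134 @ $8.60 + 320 @ $9.95 + 149 @ $12.40 = $6,184.00
Jun 12, 253 sold [FIFO — oldest first]: 113 @ $12.40 + 140 @ $7.20 = $2,409.20
Jun 15, 50 sold [FIFO — oldest first]: 50 @ $7.20 = $360.00
Total COGS = $2,911.20 + $6,184.00 + $2,409.20 + $360.00 = $11,864.40
Ending inventory: 184 @ $7.20 = $1,324.80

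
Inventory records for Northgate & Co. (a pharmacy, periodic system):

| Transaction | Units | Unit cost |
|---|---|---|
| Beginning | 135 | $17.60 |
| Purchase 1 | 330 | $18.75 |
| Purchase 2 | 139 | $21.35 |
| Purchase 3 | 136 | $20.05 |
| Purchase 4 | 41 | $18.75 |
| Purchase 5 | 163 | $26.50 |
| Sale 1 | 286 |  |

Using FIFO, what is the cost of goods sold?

Sale 1 (286) [FIFO — oldest first]: 135 @ $17.60 + 151 @ $18.75 = $5,207.25
Ending inventory: 179 @ $18.75 + 139 @ $21.35 + 136 @ $20.05 + 41 @ $18.75 + 163 @ $26.50 = $14,138.95
Check: goods available $19,346.20 = COGS $5,207.25 + ending $14,138.95

COGS = $5,207.25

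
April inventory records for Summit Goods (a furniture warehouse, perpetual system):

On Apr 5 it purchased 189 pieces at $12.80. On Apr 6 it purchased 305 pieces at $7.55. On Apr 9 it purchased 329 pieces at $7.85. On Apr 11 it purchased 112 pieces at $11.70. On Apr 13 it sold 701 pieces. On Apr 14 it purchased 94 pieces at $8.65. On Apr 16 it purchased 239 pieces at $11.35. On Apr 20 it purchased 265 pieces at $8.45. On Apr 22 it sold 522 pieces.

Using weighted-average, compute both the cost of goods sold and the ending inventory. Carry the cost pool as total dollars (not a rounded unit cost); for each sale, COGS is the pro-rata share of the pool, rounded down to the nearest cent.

COGS = $11,428.64; ending inventory = $2,951.36

After Apr 5: 189 on hand, pool $2,419.20 (≈ $12.8000 each)
After Apr 6: 494 on hand, pool $4,721.95 (≈ $9.5586 each)
After Apr 9: 823 on hand, pool $7,304.60 (≈ $8.8756 each)
After Apr 11: 935 on hand, pool $8,615.00 (≈ $9.2139 each)
Apr 13, sell 701: 701/935 × $8,615.00 → $6,458.94
After Apr 14: 328 on hand, pool $2,969.16 (≈ $9.0523 each)
After Apr 16: 567 on hand, pool $5,681.81 (≈ $10.0208 each)
After Apr 20: 832 on hand, pool $7,921.06 (≈ $9.5205 each)
Apr 22, sell 522: 522/832 × $7,921.06 → $4,969.70
Total COGS = $6,458.94 + $4,969.70 = $11,428.64
Ending inventory (cost pool remaining) = $2,951.36
Check: goods available $14,380.00 = COGS $11,428.64 + ending $2,951.36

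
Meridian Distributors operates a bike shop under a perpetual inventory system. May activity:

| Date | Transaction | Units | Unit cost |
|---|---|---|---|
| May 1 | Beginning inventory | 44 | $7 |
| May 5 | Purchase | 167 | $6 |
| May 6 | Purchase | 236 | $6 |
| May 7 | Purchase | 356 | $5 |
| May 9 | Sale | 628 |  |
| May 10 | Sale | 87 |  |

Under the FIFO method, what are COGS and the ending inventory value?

COGS = $4,066; ending inventory = $440

May 9, 628 sold [FIFO — oldest first]: 44 @ $7 + 167 @ $6 + 236 @ $6 + 181 @ $5 = $3,631
May 10, 87 sold [FIFO — oldest first]: 87 @ $5 = $435
Total COGS = $3,631 + $435 = $4,066
Ending inventory: 88 @ $5 = $440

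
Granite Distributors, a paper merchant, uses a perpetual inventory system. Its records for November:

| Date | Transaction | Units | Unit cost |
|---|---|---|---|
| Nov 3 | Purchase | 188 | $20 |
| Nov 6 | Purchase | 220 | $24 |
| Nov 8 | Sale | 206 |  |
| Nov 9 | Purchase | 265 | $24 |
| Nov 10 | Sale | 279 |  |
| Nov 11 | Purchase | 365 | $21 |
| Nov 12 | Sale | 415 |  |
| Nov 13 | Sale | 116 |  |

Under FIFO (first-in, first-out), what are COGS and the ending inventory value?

COGS = $22,603; ending inventory = $462

Nov 8, 206 sold [FIFO — oldest first]: 188 @ $20 + 18 @ $24 = $4,192
Nov 10, 279 sold [FIFO — oldest first]: 202 @ $24 + 77 @ $24 = $6,696
Nov 12, 415 sold [FIFO — oldest first]: 188 @ $24 + 227 @ $21 = $9,279
Nov 13, 116 sold [FIFO — oldest first]: 116 @ $21 = $2,436
Total COGS = $4,192 + $6,696 + $9,279 + $2,436 = $22,603
Ending inventory: 22 @ $21 = $462
Check: goods available $23,065 = COGS $22,603 + ending $462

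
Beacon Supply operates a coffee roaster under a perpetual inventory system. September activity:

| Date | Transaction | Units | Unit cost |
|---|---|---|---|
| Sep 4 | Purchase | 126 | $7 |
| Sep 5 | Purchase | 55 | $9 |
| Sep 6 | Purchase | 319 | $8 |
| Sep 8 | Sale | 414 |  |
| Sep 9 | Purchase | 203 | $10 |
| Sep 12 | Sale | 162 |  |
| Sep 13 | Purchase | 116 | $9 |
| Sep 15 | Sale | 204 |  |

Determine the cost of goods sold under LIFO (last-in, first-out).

Sep 8, 414 sold [LIFO — newest first]: 319 @ $8 + 55 @ $9 + 40 @ $7 = $3,327
Sep 12, 162 sold [LIFO — newest first]: 162 @ $10 = $1,620
Sep 15, 204 sold [LIFO — newest first]: 116 @ $9 + 41 @ $10 + 47 @ $7 = $1,783
Total COGS = $3,327 + $1,620 + $1,783 = $6,730
Ending inventory: 39 @ $7 = $273
Check: goods available $7,003 = COGS $6,730 + ending $273

COGS = $6,730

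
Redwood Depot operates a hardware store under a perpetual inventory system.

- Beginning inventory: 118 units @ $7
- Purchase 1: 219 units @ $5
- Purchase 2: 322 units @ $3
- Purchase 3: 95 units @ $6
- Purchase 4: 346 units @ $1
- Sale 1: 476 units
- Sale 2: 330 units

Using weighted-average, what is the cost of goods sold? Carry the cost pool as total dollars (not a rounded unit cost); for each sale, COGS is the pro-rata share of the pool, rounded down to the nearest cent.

After Beginning: 118 on hand, pool $826.00 (≈ $7.0000 each)
After Purchase 1: 337 on hand, pool $1,921.00 (≈ $5.7003 each)
After Purchase 2: 659 on hand, pool $2,887.00 (≈ $4.3809 each)
After Purchase 3: 754 on hand, pool $3,457.00 (≈ $4.5849 each)
After Purchase 4: 1100 on hand, pool $3,803.00 (≈ $3.4573 each)
Sale 1, sell 476: 476/1100 × $3,803.00 → $1,645.66
Sale 2, sell 330: 330/624 × $2,157.34 → $1,140.90
Total COGS = $1,645.66 + $1,140.90 = $2,786.56
Ending inventory (cost pool remaining) = $1,016.44
Check: goods available $3,803.00 = COGS $2,786.56 + ending $1,016.44

COGS = $2,786.56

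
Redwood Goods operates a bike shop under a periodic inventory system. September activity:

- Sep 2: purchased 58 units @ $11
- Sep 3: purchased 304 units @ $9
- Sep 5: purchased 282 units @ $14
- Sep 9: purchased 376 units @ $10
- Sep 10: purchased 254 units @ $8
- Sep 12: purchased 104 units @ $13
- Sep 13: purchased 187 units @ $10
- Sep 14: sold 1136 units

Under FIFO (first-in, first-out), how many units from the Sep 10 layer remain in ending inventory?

Sep 14, 1136 sold [FIFO — oldest first]: 58 @ $11 + 304 @ $9 + 282 @ $14 + 376 @ $10 + 116 @ $8 = $12,010
Ending inventory: 138 @ $8 + 104 @ $13 + 187 @ $10 = $4,326

138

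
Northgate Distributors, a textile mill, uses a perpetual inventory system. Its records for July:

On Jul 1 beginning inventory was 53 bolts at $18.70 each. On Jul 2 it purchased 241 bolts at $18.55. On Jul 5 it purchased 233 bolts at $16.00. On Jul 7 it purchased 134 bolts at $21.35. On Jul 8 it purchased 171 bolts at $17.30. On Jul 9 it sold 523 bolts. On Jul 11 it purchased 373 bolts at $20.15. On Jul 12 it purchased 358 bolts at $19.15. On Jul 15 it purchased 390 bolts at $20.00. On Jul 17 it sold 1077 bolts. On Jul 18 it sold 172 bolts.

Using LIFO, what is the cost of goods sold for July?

Jul 9, 523 sold [LIFO — newest first]: 171 @ $17.30 + 134 @ $21.35 + 218 @ $16.00 = $9,307.20
Jul 17, 1077 sold [LIFO — newest first]: 390 @ $20.00 + 358 @ $19.15 + 329 @ $20.15 = $21,285.05
Jul 18, 172 sold [LIFO — newest first]: 44 @ $20.15 + 15 @ $16.00 + 113 @ $18.55 = $3,222.75
Total COGS = $9,307.20 + $21,285.05 + $3,222.75 = $33,815.00
Ending inventory: 53 @ $18.70 + 128 @ $18.55 = $3,365.50

COGS = $33,815.00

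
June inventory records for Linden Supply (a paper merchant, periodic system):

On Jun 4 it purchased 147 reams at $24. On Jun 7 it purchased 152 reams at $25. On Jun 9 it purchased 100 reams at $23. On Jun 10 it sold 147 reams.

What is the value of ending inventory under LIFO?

Ending inventory = $6,153

Jun 10, 147 sold [LIFO — newest first]: 100 @ $23 + 47 @ $25 = $3,475
Ending inventory: 147 @ $24 + 105 @ $25 = $6,153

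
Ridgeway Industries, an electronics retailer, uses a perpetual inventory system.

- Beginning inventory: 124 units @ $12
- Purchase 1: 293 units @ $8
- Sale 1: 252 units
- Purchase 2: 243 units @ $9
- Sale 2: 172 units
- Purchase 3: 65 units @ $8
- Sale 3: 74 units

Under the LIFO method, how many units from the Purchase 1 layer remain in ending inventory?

Sale 1 (252) [LIFO — newest first]: 252 @ $8 = $2,016
Sale 2 (172) [LIFO — newest first]: 172 @ $9 = $1,548
Sale 3 (74) [LIFO — newest first]: 65 @ $8 + 9 @ $9 = $601
Total COGS = $2,016 + $1,548 + $601 = $4,165
Ending inventory: 124 @ $12 + 41 @ $8 + 62 @ $9 = $2,374

41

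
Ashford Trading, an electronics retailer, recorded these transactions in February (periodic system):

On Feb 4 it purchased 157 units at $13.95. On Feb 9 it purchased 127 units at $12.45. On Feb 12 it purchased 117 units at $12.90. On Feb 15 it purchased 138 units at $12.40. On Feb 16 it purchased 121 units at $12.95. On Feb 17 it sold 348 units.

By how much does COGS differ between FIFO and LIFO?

$170.65

FIFO COGS: 157 @ $13.95 + 127 @ $12.45 + 64 @ $12.90 = $4,596.90
LIFO COGS: 121 @ $12.95 + 138 @ $12.40 + 89 @ $12.90 = $4,426.25
Difference = |$4,596.90 − $4,426.25| = $170.65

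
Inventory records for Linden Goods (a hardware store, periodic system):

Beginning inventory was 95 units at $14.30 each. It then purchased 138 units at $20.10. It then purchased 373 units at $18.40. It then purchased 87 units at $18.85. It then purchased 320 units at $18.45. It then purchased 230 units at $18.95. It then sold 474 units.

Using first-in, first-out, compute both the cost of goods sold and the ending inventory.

Sale 1 (474) [FIFO — oldest first]: 95 @ $14.30 + 138 @ $20.10 + 241 @ $18.40 = $8,566.70
Ending inventory: 132 @ $18.40 + 87 @ $18.85 + 320 @ $18.45 + 230 @ $18.95 = $14,331.25
Check: goods available $22,897.95 = COGS $8,566.70 + ending $14,331.25

COGS = $8,566.70; ending inventory = $14,331.25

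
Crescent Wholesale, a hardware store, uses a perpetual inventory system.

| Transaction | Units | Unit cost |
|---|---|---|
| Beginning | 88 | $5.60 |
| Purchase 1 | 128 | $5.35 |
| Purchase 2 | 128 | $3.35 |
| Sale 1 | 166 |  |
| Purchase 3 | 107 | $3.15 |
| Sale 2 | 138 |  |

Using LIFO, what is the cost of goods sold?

COGS = $1,135.00

Sale 1 (166) [LIFO — newest first]: 128 @ $3.35 + 38 @ $5.35 = $632.10
Sale 2 (138) [LIFO — newest first]: 107 @ $3.15 + 31 @ $5.35 = $502.90
Total COGS = $632.10 + $502.90 = $1,135.00
Ending inventory: 88 @ $5.60 + 59 @ $5.35 = $808.45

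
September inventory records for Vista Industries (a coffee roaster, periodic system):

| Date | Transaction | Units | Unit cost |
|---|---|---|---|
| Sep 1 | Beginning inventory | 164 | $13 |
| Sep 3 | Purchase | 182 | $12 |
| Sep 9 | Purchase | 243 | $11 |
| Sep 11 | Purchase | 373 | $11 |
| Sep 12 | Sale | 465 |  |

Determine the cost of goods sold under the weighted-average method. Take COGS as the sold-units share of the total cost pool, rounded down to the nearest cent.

Sep 12, sell 465: 465/962 × $11,092.00 → $5,361.51
Ending inventory (cost pool remaining) = $5,730.49

COGS = $5,361.51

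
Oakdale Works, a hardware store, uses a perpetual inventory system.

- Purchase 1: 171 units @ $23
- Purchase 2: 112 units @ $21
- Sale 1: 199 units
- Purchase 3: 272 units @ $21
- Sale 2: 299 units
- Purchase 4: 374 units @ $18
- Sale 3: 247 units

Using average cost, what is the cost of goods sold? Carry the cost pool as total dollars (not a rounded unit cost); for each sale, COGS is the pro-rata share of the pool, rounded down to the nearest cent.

After Purchase 1: 171 on hand, pool $3,933.00 (≈ $23.0000 each)
After Purchase 2: 283 on hand, pool $6,285.00 (≈ $22.2085 each)
Sale 1, sell 199: 199/283 × $6,285.00 → $4,419.48
After Purchase 3: 356 on hand, pool $7,577.52 (≈ $21.2852 each)
Sale 2, sell 299: 299/356 × $7,577.52 → $6,364.26
After Purchase 4: 431 on hand, pool $7,945.26 (≈ $18.4345 each)
Sale 3, sell 247: 247/431 × $7,945.26 → $4,553.31
Total COGS = $4,419.48 + $6,364.26 + $4,553.31 = $15,337.05
Ending inventory (cost pool remaining) = $3,391.95
Check: goods available $18,729.00 = COGS $15,337.05 + ending $3,391.95

COGS = $15,337.05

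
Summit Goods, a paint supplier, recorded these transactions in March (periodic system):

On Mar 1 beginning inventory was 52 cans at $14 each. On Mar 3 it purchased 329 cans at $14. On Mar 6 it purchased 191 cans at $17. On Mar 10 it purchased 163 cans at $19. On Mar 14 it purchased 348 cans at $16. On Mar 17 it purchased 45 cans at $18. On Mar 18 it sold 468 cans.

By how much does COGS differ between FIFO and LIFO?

$990

FIFO COGS: 52 @ $14 + 329 @ $14 + 87 @ $17 = $6,813
LIFO COGS: 45 @ $18 + 348 @ $16 + 75 @ $19 = $7,803
Difference = |$6,813 − $7,803| = $990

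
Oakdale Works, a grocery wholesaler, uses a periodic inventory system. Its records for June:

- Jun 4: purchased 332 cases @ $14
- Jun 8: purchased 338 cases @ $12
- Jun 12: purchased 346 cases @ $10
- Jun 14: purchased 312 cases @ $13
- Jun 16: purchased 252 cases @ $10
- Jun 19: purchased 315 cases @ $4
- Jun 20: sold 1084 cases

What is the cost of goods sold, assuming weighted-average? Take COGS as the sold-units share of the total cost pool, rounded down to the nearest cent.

Jun 20, sell 1084: 1084/1895 × $20,000.00 → $11,440.63
Ending inventory (cost pool remaining) = $8,559.37
Check: goods available $20,000.00 = COGS $11,440.63 + ending $8,559.37

COGS = $11,440.63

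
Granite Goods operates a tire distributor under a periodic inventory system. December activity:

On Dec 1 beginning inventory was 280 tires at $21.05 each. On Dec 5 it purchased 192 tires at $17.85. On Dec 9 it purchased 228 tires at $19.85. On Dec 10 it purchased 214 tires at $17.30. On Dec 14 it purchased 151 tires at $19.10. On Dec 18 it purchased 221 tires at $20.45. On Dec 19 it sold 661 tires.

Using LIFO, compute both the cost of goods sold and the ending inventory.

COGS = $12,594.50; ending inventory = $12,358.25

Dec 19, 661 sold [LIFO — newest first]: 221 @ $20.45 + 151 @ $19.10 + 214 @ $17.30 + 75 @ $19.85 = $12,594.50
Ending inventory: 280 @ $21.05 + 192 @ $17.85 + 153 @ $19.85 = $12,358.25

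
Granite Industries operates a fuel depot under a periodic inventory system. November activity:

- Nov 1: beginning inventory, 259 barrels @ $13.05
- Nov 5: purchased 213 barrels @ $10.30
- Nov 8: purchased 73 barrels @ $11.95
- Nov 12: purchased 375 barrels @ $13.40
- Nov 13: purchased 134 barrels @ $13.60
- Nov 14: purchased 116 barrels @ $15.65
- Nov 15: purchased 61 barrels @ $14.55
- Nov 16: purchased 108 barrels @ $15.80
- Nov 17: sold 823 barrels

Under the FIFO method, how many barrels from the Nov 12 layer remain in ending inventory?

Nov 17, 823 sold [FIFO — oldest first]: 259 @ $13.05 + 213 @ $10.30 + 73 @ $11.95 + 278 @ $13.40 = $10,171.40
Ending inventory: 97 @ $13.40 + 134 @ $13.60 + 116 @ $15.65 + 61 @ $14.55 + 108 @ $15.80 = $7,531.55

97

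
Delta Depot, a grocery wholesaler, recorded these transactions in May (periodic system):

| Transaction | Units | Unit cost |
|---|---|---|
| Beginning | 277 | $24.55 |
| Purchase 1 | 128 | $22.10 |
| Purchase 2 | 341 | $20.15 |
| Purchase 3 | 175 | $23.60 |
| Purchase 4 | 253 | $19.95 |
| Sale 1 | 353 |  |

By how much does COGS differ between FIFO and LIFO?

FIFO COGS: 277 @ $24.55 + 76 @ $22.10 = $8,479.95
LIFO COGS: 253 @ $19.95 + 100 @ $23.60 = $7,407.35
Difference = |$8,479.95 − $7,407.35| = $1,072.60

$1,072.60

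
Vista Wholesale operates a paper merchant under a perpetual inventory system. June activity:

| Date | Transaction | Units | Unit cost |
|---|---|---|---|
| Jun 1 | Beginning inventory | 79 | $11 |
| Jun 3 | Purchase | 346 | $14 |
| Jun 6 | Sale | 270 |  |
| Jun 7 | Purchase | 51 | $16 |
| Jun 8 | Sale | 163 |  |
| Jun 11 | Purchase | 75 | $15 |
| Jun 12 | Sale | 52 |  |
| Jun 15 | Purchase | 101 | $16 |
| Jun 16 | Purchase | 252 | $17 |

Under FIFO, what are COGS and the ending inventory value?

Jun 6, 270 sold [FIFO — oldest first]: 79 @ $11 + 191 @ $14 = $3,543
Jun 8, 163 sold [FIFO — oldest first]: 155 @ $14 + 8 @ $16 = $2,298
Jun 12, 52 sold [FIFO — oldest first]: 43 @ $16 + 9 @ $15 = $823
Total COGS = $3,543 + $2,298 + $823 = $6,664
Ending inventory: 66 @ $15 + 101 @ $16 + 252 @ $17 = $6,890

COGS = $6,664; ending inventory = $6,890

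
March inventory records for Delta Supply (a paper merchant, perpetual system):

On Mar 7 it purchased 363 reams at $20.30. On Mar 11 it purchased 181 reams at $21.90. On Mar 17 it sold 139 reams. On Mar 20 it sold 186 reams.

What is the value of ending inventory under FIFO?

Mar 17, 139 sold [FIFO — oldest first]: 139 @ $20.30 = $2,821.70
Mar 20, 186 sold [FIFO — oldest first]: 186 @ $20.30 = $3,775.80
Total COGS = $2,821.70 + $3,775.80 = $6,597.50
Ending inventory: 38 @ $20.30 + 181 @ $21.90 = $4,735.30

Ending inventory = $4,735.30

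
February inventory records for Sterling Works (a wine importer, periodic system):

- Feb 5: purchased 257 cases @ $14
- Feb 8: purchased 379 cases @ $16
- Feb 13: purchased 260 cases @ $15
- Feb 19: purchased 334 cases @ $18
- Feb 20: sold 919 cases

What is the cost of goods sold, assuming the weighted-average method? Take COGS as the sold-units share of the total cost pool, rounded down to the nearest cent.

Feb 20, sell 919: 919/1230 × $19,574.00 → $14,624.80
Ending inventory (cost pool remaining) = $4,949.20

COGS = $14,624.80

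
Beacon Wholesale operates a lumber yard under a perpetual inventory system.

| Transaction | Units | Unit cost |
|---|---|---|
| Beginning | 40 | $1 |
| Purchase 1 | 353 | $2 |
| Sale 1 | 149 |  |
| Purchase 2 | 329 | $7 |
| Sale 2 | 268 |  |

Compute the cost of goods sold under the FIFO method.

Sale 1 (149) [FIFO — oldest first]: 40 @ $1 + 109 @ $2 = $258
Sale 2 (268) [FIFO — oldest first]: 244 @ $2 + 24 @ $7 = $656
Total COGS = $258 + $656 = $914
Ending inventory: 305 @ $7 = $2,135
Check: goods available $3,049 = COGS $914 + ending $2,135

COGS = $914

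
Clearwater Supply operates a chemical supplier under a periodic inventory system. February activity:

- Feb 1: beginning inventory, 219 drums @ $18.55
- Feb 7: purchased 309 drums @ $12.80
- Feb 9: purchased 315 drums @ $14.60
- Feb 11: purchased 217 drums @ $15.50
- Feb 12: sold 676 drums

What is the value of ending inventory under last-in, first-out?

Ending inventory = $6,174.45

Feb 12, 676 sold [LIFO — newest first]: 217 @ $15.50 + 315 @ $14.60 + 144 @ $12.80 = $9,805.70
Ending inventory: 219 @ $18.55 + 165 @ $12.80 = $6,174.45
Check: goods available $15,980.15 = COGS $9,805.70 + ending $6,174.45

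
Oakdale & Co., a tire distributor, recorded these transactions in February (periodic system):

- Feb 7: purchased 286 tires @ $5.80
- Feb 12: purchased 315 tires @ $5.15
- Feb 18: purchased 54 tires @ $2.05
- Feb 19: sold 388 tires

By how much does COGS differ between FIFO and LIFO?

FIFO COGS: 286 @ $5.80 + 102 @ $5.15 = $2,184.10
LIFO COGS: 54 @ $2.05 + 315 @ $5.15 + 19 @ $5.80 = $1,843.15
Difference = |$2,184.10 − $1,843.15| = $340.95

$340.95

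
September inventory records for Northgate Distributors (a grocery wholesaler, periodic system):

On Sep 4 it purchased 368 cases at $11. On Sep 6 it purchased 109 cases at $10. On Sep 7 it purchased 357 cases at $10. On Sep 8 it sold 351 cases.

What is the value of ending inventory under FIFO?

Sep 8, 351 sold [FIFO — oldest first]: 351 @ $11 = $3,861
Ending inventory: 17 @ $11 + 109 @ $10 + 357 @ $10 = $4,847

Ending inventory = $4,847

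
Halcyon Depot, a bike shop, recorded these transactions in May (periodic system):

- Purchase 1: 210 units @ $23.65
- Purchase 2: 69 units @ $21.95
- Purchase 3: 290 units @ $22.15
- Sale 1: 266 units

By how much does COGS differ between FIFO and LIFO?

$303.80

FIFO COGS: 210 @ $23.65 + 56 @ $21.95 = $6,195.70
LIFO COGS: 266 @ $22.15 = $5,891.90
Difference = |$6,195.70 − $5,891.90| = $303.80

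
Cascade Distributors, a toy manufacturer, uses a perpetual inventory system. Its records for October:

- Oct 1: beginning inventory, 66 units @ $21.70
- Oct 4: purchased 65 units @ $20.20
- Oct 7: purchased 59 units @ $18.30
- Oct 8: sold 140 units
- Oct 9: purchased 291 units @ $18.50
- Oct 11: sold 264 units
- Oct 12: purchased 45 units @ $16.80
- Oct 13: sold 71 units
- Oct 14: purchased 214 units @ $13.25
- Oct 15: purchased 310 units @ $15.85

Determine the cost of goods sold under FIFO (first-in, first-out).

COGS = $9,097.40

Oct 8, 140 sold [FIFO — oldest first]: 66 @ $21.70 + 65 @ $20.20 + 9 @ $18.30 = $2,909.90
Oct 11, 264 sold [FIFO — oldest first]: 50 @ $18.30 + 214 @ $18.50 = $4,874.00
Oct 13, 71 sold [FIFO — oldest first]: 71 @ $18.50 = $1,313.50
Total COGS = $2,909.90 + $4,874.00 + $1,313.50 = $9,097.40
Ending inventory: 6 @ $18.50 + 45 @ $16.80 + 214 @ $13.25 + 310 @ $15.85 = $8,616.00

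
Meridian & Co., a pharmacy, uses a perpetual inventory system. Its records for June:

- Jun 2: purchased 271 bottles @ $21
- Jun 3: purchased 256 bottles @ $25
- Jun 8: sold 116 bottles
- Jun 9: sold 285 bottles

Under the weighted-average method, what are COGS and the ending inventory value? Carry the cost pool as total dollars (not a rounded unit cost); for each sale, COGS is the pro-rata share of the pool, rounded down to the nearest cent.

COGS = $9,200.17; ending inventory = $2,890.83

After Jun 2: 271 on hand, pool $5,691.00 (≈ $21.0000 each)
After Jun 3: 527 on hand, pool $12,091.00 (≈ $22.9431 each)
Jun 8, sell 116: 116/527 × $12,091.00 → $2,661.39
Jun 9, sell 285: 285/411 × $9,429.61 → $6,538.78
Total COGS = $2,661.39 + $6,538.78 = $9,200.17
Ending inventory (cost pool remaining) = $2,890.83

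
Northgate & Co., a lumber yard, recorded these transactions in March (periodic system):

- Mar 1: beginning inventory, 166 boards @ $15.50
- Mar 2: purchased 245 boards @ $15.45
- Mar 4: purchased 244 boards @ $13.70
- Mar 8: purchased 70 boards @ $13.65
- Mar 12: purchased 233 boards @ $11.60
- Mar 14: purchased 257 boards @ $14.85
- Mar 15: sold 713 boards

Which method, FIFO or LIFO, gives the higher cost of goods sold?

FIFO

FIFO COGS: 166 @ $15.50 + 245 @ $15.45 + 244 @ $13.70 + 58 @ $13.65 = $10,492.75
LIFO COGS: 257 @ $14.85 + 233 @ $11.60 + 70 @ $13.65 + 153 @ $13.70 = $9,570.85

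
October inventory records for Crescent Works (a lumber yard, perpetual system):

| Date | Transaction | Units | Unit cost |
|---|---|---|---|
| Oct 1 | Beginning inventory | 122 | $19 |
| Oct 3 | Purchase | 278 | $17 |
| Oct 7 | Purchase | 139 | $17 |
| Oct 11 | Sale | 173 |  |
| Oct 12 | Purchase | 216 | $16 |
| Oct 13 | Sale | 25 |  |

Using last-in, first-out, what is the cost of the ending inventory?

Ending inventory = $9,522

Oct 11, 173 sold [LIFO — newest first]: 139 @ $17 + 34 @ $17 = $2,941
Oct 13, 25 sold [LIFO — newest first]: 25 @ $16 = $400
Total COGS = $2,941 + $400 = $3,341
Ending inventory: 122 @ $19 + 244 @ $17 + 191 @ $16 = $9,522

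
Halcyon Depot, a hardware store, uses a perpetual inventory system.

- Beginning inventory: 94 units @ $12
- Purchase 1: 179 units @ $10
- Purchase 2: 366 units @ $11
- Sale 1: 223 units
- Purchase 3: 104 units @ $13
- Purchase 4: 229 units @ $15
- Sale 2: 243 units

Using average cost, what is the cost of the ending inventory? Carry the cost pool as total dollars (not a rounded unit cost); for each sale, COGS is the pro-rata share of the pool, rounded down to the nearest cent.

Ending inventory = $6,287.96

After Beginning: 94 on hand, pool $1,128.00 (≈ $12.0000 each)
After Purchase 1: 273 on hand, pool $2,918.00 (≈ $10.6886 each)
After Purchase 2: 639 on hand, pool $6,944.00 (≈ $10.8670 each)
Sale 1, sell 223: 223/639 × $6,944.00 → $2,423.33
After Purchase 3: 520 on hand, pool $5,872.67 (≈ $11.2936 each)
After Purchase 4: 749 on hand, pool $9,307.67 (≈ $12.4268 each)
Sale 2, sell 243: 243/749 × $9,307.67 → $3,019.71
Total COGS = $2,423.33 + $3,019.71 = $5,443.04
Ending inventory (cost pool remaining) = $6,287.96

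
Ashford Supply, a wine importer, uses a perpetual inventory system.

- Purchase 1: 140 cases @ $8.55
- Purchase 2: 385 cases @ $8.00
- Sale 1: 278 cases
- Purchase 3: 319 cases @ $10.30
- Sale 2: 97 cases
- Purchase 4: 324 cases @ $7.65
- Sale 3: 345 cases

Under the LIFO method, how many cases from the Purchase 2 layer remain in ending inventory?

107

Sale 1 (278) [LIFO — newest first]: 278 @ $8.00 = $2,224.00
Sale 2 (97) [LIFO — newest first]: 97 @ $10.30 = $999.10
Sale 3 (345) [LIFO — newest first]: 324 @ $7.65 + 21 @ $10.30 = $2,694.90
Total COGS = $2,224.00 + $999.10 + $2,694.90 = $5,918.00
Ending inventory: 140 @ $8.55 + 107 @ $8.00 + 201 @ $10.30 = $4,123.30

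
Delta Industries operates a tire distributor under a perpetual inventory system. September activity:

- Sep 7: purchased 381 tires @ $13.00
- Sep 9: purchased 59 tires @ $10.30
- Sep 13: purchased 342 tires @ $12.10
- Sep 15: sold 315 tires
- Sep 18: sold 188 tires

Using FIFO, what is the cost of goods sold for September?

COGS = $6,323.00

Sep 15, 315 sold [FIFO — oldest first]: 315 @ $13.00 = $4,095.00
Sep 18, 188 sold [FIFO — oldest first]: 66 @ $13.00 + 59 @ $10.30 + 63 @ $12.10 = $2,228.00
Total COGS = $4,095.00 + $2,228.00 = $6,323.00
Ending inventory: 279 @ $12.10 = $3,375.90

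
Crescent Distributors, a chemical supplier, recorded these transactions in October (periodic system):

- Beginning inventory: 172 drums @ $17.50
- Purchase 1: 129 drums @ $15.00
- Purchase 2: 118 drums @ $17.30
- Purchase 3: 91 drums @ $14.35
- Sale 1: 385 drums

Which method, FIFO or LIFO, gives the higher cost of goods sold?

FIFO

FIFO COGS: 172 @ $17.50 + 129 @ $15.00 + 84 @ $17.30 = $6,398.20
LIFO COGS: 91 @ $14.35 + 118 @ $17.30 + 129 @ $15.00 + 47 @ $17.50 = $6,104.75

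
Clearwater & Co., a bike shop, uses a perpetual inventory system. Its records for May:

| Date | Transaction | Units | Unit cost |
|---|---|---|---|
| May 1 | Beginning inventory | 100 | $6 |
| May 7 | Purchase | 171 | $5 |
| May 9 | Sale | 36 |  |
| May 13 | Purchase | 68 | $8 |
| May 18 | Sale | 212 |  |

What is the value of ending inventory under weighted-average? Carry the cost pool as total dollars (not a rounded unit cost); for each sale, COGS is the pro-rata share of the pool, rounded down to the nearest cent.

Ending inventory = $542.32

After May 1: 100 on hand, pool $600.00 (≈ $6.0000 each)
After May 7: 271 on hand, pool $1,455.00 (≈ $5.3690 each)
May 9, sell 36: 36/271 × $1,455.00 → $193.28
After May 13: 303 on hand, pool $1,805.72 (≈ $5.9595 each)
May 18, sell 212: 212/303 × $1,805.72 → $1,263.40
Total COGS = $193.28 + $1,263.40 = $1,456.68
Ending inventory (cost pool remaining) = $542.32
Check: goods available $1,999.00 = COGS $1,456.68 + ending $542.32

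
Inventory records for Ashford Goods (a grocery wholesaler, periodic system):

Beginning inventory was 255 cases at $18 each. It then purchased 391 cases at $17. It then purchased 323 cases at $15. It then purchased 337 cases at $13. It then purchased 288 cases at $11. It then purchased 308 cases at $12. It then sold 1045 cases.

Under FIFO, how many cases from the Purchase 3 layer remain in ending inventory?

261

Sale 1 (1045) [FIFO — oldest first]: 255 @ $18 + 391 @ $17 + 323 @ $15 + 76 @ $13 = $17,070
Ending inventory: 261 @ $13 + 288 @ $11 + 308 @ $12 = $10,257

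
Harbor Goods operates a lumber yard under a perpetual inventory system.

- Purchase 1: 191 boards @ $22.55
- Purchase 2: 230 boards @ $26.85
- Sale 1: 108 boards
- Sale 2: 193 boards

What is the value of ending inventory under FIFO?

Ending inventory = $3,222.00

Sale 1 (108) [FIFO — oldest first]: 108 @ $22.55 = $2,435.40
Sale 2 (193) [FIFO — oldest first]: 83 @ $22.55 + 110 @ $26.85 = $4,825.15
Total COGS = $2,435.40 + $4,825.15 = $7,260.55
Ending inventory: 120 @ $26.85 = $3,222.00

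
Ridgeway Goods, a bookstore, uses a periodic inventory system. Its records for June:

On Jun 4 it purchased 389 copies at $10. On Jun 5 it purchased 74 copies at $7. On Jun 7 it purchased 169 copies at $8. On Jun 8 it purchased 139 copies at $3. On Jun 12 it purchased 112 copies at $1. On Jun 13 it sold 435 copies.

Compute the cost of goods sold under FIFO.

COGS = $4,212

Jun 13, 435 sold [FIFO — oldest first]: 389 @ $10 + 46 @ $7 = $4,212
Ending inventory: 28 @ $7 + 169 @ $8 + 139 @ $3 + 112 @ $1 = $2,077
Check: goods available $6,289 = COGS $4,212 + ending $2,077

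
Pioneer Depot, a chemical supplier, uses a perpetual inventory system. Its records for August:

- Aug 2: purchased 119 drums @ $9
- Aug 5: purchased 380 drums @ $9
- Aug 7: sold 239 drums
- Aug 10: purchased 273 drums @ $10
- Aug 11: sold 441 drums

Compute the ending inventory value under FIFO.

Aug 7, 239 sold [FIFO — oldest first]: 119 @ $9 + 120 @ $9 = $2,151
Aug 11, 441 sold [FIFO — oldest first]: 260 @ $9 + 181 @ $10 = $4,150
Total COGS = $2,151 + $4,150 = $6,301
Ending inventory: 92 @ $10 = $920

Ending inventory = $920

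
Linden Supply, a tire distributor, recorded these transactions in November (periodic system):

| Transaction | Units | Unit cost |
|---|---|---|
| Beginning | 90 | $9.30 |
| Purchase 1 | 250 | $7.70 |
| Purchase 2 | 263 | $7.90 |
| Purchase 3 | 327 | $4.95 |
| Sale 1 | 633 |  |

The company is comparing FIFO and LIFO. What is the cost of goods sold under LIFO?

FIFO COGS: 90 @ $9.30 + 250 @ $7.70 + 263 @ $7.90 + 30 @ $4.95 = $4,988.20
LIFO COGS: 327 @ $4.95 + 263 @ $7.90 + 43 @ $7.70 = $4,027.45

COGS = $4,027.45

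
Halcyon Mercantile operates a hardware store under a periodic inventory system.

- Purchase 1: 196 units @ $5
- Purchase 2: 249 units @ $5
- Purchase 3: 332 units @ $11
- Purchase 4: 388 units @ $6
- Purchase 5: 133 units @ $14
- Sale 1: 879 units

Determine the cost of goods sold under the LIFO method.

Sale 1 (879) [LIFO — newest first]: 133 @ $14 + 388 @ $6 + 332 @ $11 + 26 @ $5 = $7,972
Ending inventory: 196 @ $5 + 223 @ $5 = $2,095
Check: goods available $10,067 = COGS $7,972 + ending $2,095

COGS = $7,972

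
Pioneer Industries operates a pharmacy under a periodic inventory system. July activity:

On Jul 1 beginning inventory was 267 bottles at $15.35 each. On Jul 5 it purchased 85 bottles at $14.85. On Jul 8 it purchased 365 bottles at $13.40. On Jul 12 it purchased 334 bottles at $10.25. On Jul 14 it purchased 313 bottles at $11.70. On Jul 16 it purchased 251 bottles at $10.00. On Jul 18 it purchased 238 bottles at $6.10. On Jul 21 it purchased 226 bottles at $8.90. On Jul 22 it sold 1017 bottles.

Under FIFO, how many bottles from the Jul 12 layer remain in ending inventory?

34

Jul 22, 1017 sold [FIFO — oldest first]: 267 @ $15.35 + 85 @ $14.85 + 365 @ $13.40 + 300 @ $10.25 = $13,326.70
Ending inventory: 34 @ $10.25 + 313 @ $11.70 + 251 @ $10.00 + 238 @ $6.10 + 226 @ $8.90 = $9,983.80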